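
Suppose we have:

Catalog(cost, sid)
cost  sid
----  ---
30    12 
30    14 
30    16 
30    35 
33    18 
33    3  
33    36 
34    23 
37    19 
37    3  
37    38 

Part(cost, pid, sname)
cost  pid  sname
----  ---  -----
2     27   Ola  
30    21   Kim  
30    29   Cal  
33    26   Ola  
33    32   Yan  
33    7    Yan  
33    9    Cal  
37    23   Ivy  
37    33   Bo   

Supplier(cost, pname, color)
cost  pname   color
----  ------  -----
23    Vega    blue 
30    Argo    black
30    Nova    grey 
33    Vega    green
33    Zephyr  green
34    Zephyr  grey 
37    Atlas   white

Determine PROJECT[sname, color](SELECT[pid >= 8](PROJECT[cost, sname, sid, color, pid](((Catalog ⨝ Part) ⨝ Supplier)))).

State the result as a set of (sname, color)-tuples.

{(Bo, white), (Cal, black), (Cal, green), (Cal, grey), (Ivy, white), (Kim, black), (Kim, grey), (Ola, green), (Yan, green)}

Joining Catalog and Part on cost yields {(30, 12, 21, Kim), (30, 12, 29, Cal), (30, 14, 21, Kim), (30, 14, 29, Cal), (30, 16, 21, Kim), (30, 16, 29, Cal), (30, 35, 21, Kim), (30, 35, 29, Cal), (33, 18, 26, Ola), (33, 18, 32, Yan), (33, 18, 7, Yan), (33, 18, 9, Cal), (33, 3, 26, Ola), (33, 3, 32, Yan), (33, 3, 7, Yan), (33, 3, 9, Cal), (33, 36, 26, Ola), (33, 36, 32, Yan), (33, 36, 7, Yan), (33, 36, 9, Cal), (37, 19, 23, Ivy), (37, 19, 33, Bo), (37, 3, 23, Ivy), (37, 3, 33, Bo), (37, 38, 23, Ivy), (37, 38, 33, Bo)}.
Joining (Catalog ⨝ Part) and Supplier on cost yields {(30, 12, 21, Kim, Argo, black), (30, 12, 21, Kim, Nova, grey), (30, 12, 29, Cal, Argo, black), (30, 12, 29, Cal, Nova, grey), (30, 14, 21, Kim, Argo, black), (30, 14, 21, Kim, Nova, grey), (30, 14, 29, Cal, Argo, black), (30, 14, 29, Cal, Nova, grey), (30, 16, 21, Kim, Argo, black), (30, 16, 21, Kim, Nova, grey), (30, 16, 29, Cal, Argo, black), (30, 16, 29, Cal, Nova, grey), (30, 35, 21, Kim, Argo, black), (30, 35, 21, Kim, Nova, grey), (30, 35, 29, Cal, Argo, black), (30, 35, 29, Cal, Nova, grey), (33, 18, 26, Ola, Vega, green), (33, 18, 26, Ola, Zephyr, green), (33, 18, 32, Yan, Vega, green), (33, 18, 32, Yan, Zephyr, green), (33, 18, 7, Yan, Vega, green), (33, 18, 7, Yan, Zephyr, green), (33, 18, 9, Cal, Vega, green), (33, 18, 9, Cal, Zephyr, green), (33, 3, 26, Ola, Vega, green), (33, 3, 26, Ola, Zephyr, green), (33, 3, 32, Yan, Vega, green), (33, 3, 32, Yan, Zephyr, green), (33, 3, 7, Yan, Vega, green), (33, 3, 7, Yan, Zephyr, green), (33, 3, 9, Cal, Vega, green), (33, 3, 9, Cal, Zephyr, green), (33, 36, 26, Ola, Vega, green), (33, 36, 26, Ola, Zephyr, green), (33, 36, 32, Yan, Vega, green), (33, 36, 32, Yan, Zephyr, green), (33, 36, 7, Yan, Vega, green), (33, 36, 7, Yan, Zephyr, green), (33, 36, 9, Cal, Vega, green), (33, 36, 9, Cal, Zephyr, green), (37, 19, 23, Ivy, Atlas, white), (37, 19, 33, Bo, Atlas, white), (37, 3, 23, Ivy, Atlas, white), (37, 3, 33, Bo, Atlas, white), (37, 38, 23, Ivy, Atlas, white), (37, 38, 33, Bo, Atlas, white)}.
Projecting to cost, sname, sid, color, pid (12 duplicate(s) eliminated): {(30, Cal, 12, black, 29), (30, Cal, 12, grey, 29), (30, Cal, 14, black, 29), (30, Cal, 14, grey, 29), (30, Cal, 16, black, 29), (30, Cal, 16, grey, 29), (30, Cal, 35, black, 29), (30, Cal, 35, grey, 29), (30, Kim, 12, black, 21), (30, Kim, 12, grey, 21), (30, Kim, 14, black, 21), (30, Kim, 14, grey, 21), (30, Kim, 16, black, 21), (30, Kim, 16, grey, 21), (30, Kim, 35, black, 21), (30, Kim, 35, grey, 21), (33, Cal, 18, green, 9), (33, Cal, 3, green, 9), (33, Cal, 36, green, 9), (33, Ola, 18, green, 26), (33, Ola, 3, green, 26), (33, Ola, 36, green, 26), (33, Yan, 18, green, 32), (33, Yan, 18, green, 7), (33, Yan, 3, green, 32), (33, Yan, 3, green, 7), (33, Yan, 36, green, 32), (33, Yan, 36, green, 7), (37, Bo, 19, white, 33), (37, Bo, 3, white, 33), (37, Bo, 38, white, 33), (37, Ivy, 19, white, 23), (37, Ivy, 3, white, 23), (37, Ivy, 38, white, 23)}
Filtering on pid >= 8 leaves {(30, Cal, 12, black, 29), (30, Cal, 12, grey, 29), (30, Cal, 14, black, 29), (30, Cal, 14, grey, 29), (30, Cal, 16, black, 29), (30, Cal, 16, grey, 29), (30, Cal, 35, black, 29), (30, Cal, 35, grey, 29), (30, Kim, 12, black, 21), (30, Kim, 12, grey, 21), (30, Kim, 14, black, 21), (30, Kim, 14, grey, 21), (30, Kim, 16, black, 21), (30, Kim, 16, grey, 21), (30, Kim, 35, black, 21), (30, Kim, 35, grey, 21), (33, Cal, 18, green, 9), (33, Cal, 3, green, 9), (33, Cal, 36, green, 9), (33, Ola, 18, green, 26), (33, Ola, 3, green, 26), (33, Ola, 36, green, 26), (33, Yan, 18, green, 32), (33, Yan, 3, green, 32), (33, Yan, 36, green, 32), (37, Bo, 19, white, 33), (37, Bo, 3, white, 33), (37, Bo, 38, white, 33), (37, Ivy, 19, white, 23), (37, Ivy, 3, white, 23), (37, Ivy, 38, white, 23)}.
Projecting to sname, color (22 duplicate(s) eliminated): {(Bo, white), (Cal, black), (Cal, green), (Cal, grey), (Ivy, white), (Kim, black), (Kim, grey), (Ola, green), (Yan, green)}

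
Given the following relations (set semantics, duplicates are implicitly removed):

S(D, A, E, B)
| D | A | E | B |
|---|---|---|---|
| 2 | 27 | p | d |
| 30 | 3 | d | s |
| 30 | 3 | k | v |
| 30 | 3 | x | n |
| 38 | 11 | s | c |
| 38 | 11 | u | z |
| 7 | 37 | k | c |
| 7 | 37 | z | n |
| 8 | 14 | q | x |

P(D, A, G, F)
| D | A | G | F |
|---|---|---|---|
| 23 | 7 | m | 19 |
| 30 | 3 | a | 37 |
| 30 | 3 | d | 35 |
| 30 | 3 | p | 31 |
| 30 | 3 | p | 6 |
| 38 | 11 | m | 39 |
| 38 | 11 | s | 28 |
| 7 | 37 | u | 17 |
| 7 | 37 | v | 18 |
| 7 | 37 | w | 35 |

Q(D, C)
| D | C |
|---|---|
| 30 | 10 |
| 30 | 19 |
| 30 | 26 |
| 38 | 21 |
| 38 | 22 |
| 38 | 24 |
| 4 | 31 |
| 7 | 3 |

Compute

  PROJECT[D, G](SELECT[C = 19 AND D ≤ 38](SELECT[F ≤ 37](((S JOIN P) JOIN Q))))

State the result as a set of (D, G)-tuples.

{(30, a), (30, d), (30, p)}

Natural join on D, A: {(30, 3, d, s, a, 37), (30, 3, d, s, d, 35), (30, 3, d, s, p, 31), (30, 3, d, s, p, 6), (30, 3, k, v, a, 37), (30, 3, k, v, d, 35), (30, 3, k, v, p, 31), (30, 3, k, v, p, 6), (30, 3, x, n, a, 37), (30, 3, x, n, d, 35), (30, 3, x, n, p, 31), (30, 3, x, n, p, 6), (38, 11, s, c, m, 39), (38, 11, s, c, s, 28), (38, 11, u, z, m, 39), (38, 11, u, z, s, 28), (7, 37, k, c, u, 17), (7, 37, k, c, v, 18), (7, 37, k, c, w, 35), (7, 37, z, n, u, 17), (7, 37, z, n, v, 18), (7, 37, z, n, w, 35)}
Natural join on D: {(30, 3, d, s, a, 37, 10), (30, 3, d, s, a, 37, 19), (30, 3, d, s, a, 37, 26), (30, 3, d, s, d, 35, 10), (30, 3, d, s, d, 35, 19), (30, 3, d, s, d, 35, 26), (30, 3, d, s, p, 31, 10), (30, 3, d, s, p, 31, 19), (30, 3, d, s, p, 31, 26), (30, 3, d, s, p, 6, 10), (30, 3, d, s, p, 6, 19), (30, 3, d, s, p, 6, 26), (30, 3, k, v, a, 37, 10), (30, 3, k, v, a, 37, 19), (30, 3, k, v, a, 37, 26), (30, 3, k, v, d, 35, 10), (30, 3, k, v, d, 35, 19), (30, 3, k, v, d, 35, 26), (30, 3, k, v, p, 31, 10), (30, 3, k, v, p, 31, 19), (30, 3, k, v, p, 31, 26), (30, 3, k, v, p, 6, 10), (30, 3, k, v, p, 6, 19), (30, 3, k, v, p, 6, 26), (30, 3, x, n, a, 37, 10), (30, 3, x, n, a, 37, 19), (30, 3, x, n, a, 37, 26), (30, 3, x, n, d, 35, 10), (30, 3, x, n, d, 35, 19), (30, 3, x, n, d, 35, 26), (30, 3, x, n, p, 31, 10), (30, 3, x, n, p, 31, 19), (30, 3, x, n, p, 31, 26), (30, 3, x, n, p, 6, 10), (30, 3, x, n, p, 6, 19), (30, 3, x, n, p, 6, 26), (38, 11, s, c, m, 39, 21), (38, 11, s, c, m, 39, 22), (38, 11, s, c, m, 39, 24), (38, 11, s, c, s, 28, 21), (38, 11, s, c, s, 28, 22), (38, 11, s, c, s, 28, 24), (38, 11, u, z, m, 39, 21), (38, 11, u, z, m, 39, 22), (38, 11, u, z, m, 39, 24), (38, 11, u, z, s, 28, 21), (38, 11, u, z, s, 28, 22), (38, 11, u, z, s, 28, 24), (7, 37, k, c, u, 17, 3), (7, 37, k, c, v, 18, 3), (7, 37, k, c, w, 35, 3), (7, 37, z, n, u, 17, 3), (7, 37, z, n, v, 18, 3), (7, 37, z, n, w, 35, 3)}
Selection F ≤ 37: {(30, 3, d, s, a, 37, 10), (30, 3, d, s, a, 37, 19), (30, 3, d, s, a, 37, 26), (30, 3, d, s, d, 35, 10), (30, 3, d, s, d, 35, 19), (30, 3, d, s, d, 35, 26), (30, 3, d, s, p, 31, 10), (30, 3, d, s, p, 31, 19), (30, 3, d, s, p, 31, 26), (30, 3, d, s, p, 6, 10), (30, 3, d, s, p, 6, 19), (30, 3, d, s, p, 6, 26), (30, 3, k, v, a, 37, 10), (30, 3, k, v, a, 37, 19), (30, 3, k, v, a, 37, 26), (30, 3, k, v, d, 35, 10), (30, 3, k, v, d, 35, 19), (30, 3, k, v, d, 35, 26), (30, 3, k, v, p, 31, 10), (30, 3, k, v, p, 31, 19), (30, 3, k, v, p, 31, 26), (30, 3, k, v, p, 6, 10), (30, 3, k, v, p, 6, 19), (30, 3, k, v, p, 6, 26), (30, 3, x, n, a, 37, 10), (30, 3, x, n, a, 37, 19), (30, 3, x, n, a, 37, 26), (30, 3, x, n, d, 35, 10), (30, 3, x, n, d, 35, 19), (30, 3, x, n, d, 35, 26), (30, 3, x, n, p, 31, 10), (30, 3, x, n, p, 31, 19), (30, 3, x, n, p, 31, 26), (30, 3, x, n, p, 6, 10), (30, 3, x, n, p, 6, 19), (30, 3, x, n, p, 6, 26), (38, 11, s, c, s, 28, 21), (38, 11, s, c, s, 28, 22), (38, 11, s, c, s, 28, 24), (38, 11, u, z, s, 28, 21), (38, 11, u, z, s, 28, 22), (38, 11, u, z, s, 28, 24), (7, 37, k, c, u, 17, 3), (7, 37, k, c, v, 18, 3), (7, 37, k, c, w, 35, 3), (7, 37, z, n, u, 17, 3), (7, 37, z, n, v, 18, 3), (7, 37, z, n, w, 35, 3)}
Selection C = 19 AND D ≤ 38: {(30, 3, d, s, a, 37, 19), (30, 3, d, s, d, 35, 19), (30, 3, d, s, p, 31, 19), (30, 3, d, s, p, 6, 19), (30, 3, k, v, a, 37, 19), (30, 3, k, v, d, 35, 19), (30, 3, k, v, p, 31, 19), (30, 3, k, v, p, 6, 19), (30, 3, x, n, a, 37, 19), (30, 3, x, n, d, 35, 19), (30, 3, x, n, p, 31, 19), (30, 3, x, n, p, 6, 19)}
π_{D, G} gives {(30, a), (30, d), (30, p)} (9 duplicate(s) eliminated).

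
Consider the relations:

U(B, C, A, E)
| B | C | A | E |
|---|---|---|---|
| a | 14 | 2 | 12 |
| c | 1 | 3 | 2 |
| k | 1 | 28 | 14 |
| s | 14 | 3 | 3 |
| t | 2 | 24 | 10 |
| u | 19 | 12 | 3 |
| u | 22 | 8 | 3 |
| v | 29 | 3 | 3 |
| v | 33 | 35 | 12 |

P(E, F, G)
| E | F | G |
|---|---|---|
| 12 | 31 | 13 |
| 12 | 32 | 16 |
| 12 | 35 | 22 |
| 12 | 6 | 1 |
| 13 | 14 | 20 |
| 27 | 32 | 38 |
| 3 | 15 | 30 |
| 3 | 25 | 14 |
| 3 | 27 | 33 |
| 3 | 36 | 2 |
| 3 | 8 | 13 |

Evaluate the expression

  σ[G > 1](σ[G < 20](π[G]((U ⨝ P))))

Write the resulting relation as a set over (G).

{13, 14, 16, 2}

U ⋈ P (natural join on E): {(a, 14, 2, 12, 31, 13), (a, 14, 2, 12, 32, 16), (a, 14, 2, 12, 35, 22), (a, 14, 2, 12, 6, 1), (s, 14, 3, 3, 15, 30), (s, 14, 3, 3, 25, 14), (s, 14, 3, 3, 27, 33), (s, 14, 3, 3, 36, 2), (s, 14, 3, 3, 8, 13), (u, 19, 12, 3, 15, 30), (u, 19, 12, 3, 25, 14), (u, 19, 12, 3, 27, 33), (u, 19, 12, 3, 36, 2), (u, 19, 12, 3, 8, 13), (u, 22, 8, 3, 15, 30), (u, 22, 8, 3, 25, 14), (u, 22, 8, 3, 27, 33), (u, 22, 8, 3, 36, 2), (u, 22, 8, 3, 8, 13), (v, 29, 3, 3, 15, 30), (v, 29, 3, 3, 25, 14), (v, 29, 3, 3, 27, 33), (v, 29, 3, 3, 36, 2), (v, 29, 3, 3, 8, 13), (v, 33, 35, 12, 31, 13), (v, 33, 35, 12, 32, 16), (v, 33, 35, 12, 35, 22), (v, 33, 35, 12, 6, 1)}
Keep only column(s) G (20 duplicate(s) eliminated): {1, 13, 14, 16, 2, 22, 30, 33}
Filtering on G < 20 leaves {1, 13, 14, 16, 2}.
Filtering on G > 1 leaves {13, 14, 16, 2}.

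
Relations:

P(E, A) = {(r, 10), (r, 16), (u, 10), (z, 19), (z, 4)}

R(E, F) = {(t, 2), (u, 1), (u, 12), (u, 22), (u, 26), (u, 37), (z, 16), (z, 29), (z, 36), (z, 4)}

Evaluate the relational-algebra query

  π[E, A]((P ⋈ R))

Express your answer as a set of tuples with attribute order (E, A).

P ⋈ R (natural join on E): {(u, 10, 1), (u, 10, 12), (u, 10, 22), (u, 10, 26), (u, 10, 37), (z, 19, 16), (z, 19, 29), (z, 19, 36), (z, 19, 4), (z, 4, 16), (z, 4, 29), (z, 4, 36), (z, 4, 4)}
Projecting to E, A (10 duplicate(s) eliminated): {(u, 10), (z, 19), (z, 4)}

{(u, 10), (z, 19), (z, 4)}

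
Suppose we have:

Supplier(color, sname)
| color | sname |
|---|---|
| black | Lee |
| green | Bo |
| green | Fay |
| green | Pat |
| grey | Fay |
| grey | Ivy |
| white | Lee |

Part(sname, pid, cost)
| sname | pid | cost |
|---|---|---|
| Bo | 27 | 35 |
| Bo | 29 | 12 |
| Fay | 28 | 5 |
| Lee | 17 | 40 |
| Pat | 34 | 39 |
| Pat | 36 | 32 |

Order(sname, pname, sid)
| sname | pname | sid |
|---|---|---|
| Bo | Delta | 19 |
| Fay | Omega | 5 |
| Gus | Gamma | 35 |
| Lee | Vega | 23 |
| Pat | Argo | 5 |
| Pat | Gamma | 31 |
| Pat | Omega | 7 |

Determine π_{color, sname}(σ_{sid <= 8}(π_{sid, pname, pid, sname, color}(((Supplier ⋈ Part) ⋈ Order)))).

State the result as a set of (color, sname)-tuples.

{(green, Fay), (green, Pat), (grey, Fay)}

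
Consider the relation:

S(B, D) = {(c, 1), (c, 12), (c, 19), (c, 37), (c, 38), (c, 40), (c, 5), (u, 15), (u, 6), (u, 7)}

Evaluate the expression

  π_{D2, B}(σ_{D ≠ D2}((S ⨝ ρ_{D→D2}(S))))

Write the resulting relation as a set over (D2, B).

{(1, c), (12, c), (15, u), (19, c), (37, c), (38, c), (40, c), (5, c), (6, u), (7, u)}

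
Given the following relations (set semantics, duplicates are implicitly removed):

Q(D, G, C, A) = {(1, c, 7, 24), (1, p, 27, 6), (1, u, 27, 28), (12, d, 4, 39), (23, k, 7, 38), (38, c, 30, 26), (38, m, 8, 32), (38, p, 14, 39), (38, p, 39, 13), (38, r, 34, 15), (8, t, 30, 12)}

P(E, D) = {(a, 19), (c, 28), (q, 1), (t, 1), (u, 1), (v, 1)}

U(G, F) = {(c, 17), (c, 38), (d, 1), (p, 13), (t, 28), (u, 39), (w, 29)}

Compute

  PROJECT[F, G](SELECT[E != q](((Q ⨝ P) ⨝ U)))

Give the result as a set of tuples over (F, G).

Q ⋈ P (natural join on D): {(1, c, 7, 24, q), (1, c, 7, 24, t), (1, c, 7, 24, u), (1, c, 7, 24, v), (1, p, 27, 6, q), (1, p, 27, 6, t), (1, p, 27, 6, u), (1, p, 27, 6, v), (1, u, 27, 28, q), (1, u, 27, 28, t), (1, u, 27, 28, u), (1, u, 27, 28, v)}
(Q ⨝ P) ⋈ U (natural join on G): {(1, c, 7, 24, q, 17), (1, c, 7, 24, q, 38), (1, c, 7, 24, t, 17), (1, c, 7, 24, t, 38), (1, c, 7, 24, u, 17), (1, c, 7, 24, u, 38), (1, c, 7, 24, v, 17), (1, c, 7, 24, v, 38), (1, p, 27, 6, q, 13), (1, p, 27, 6, t, 13), (1, p, 27, 6, u, 13), (1, p, 27, 6, v, 13), (1, u, 27, 28, q, 39), (1, u, 27, 28, t, 39), (1, u, 27, 28, u, 39), (1, u, 27, 28, v, 39)}
Selection E != q: {(1, c, 7, 24, t, 17), (1, c, 7, 24, t, 38), (1, c, 7, 24, u, 17), (1, c, 7, 24, u, 38), (1, c, 7, 24, v, 17), (1, c, 7, 24, v, 38), (1, p, 27, 6, t, 13), (1, p, 27, 6, u, 13), (1, p, 27, 6, v, 13), (1, u, 27, 28, t, 39), (1, u, 27, 28, u, 39), (1, u, 27, 28, v, 39)}
π[F, G]: project onto (F, G) (8 duplicate(s) eliminated) → {(13, p), (17, c), (38, c), (39, u)}

{(13, p), (17, c), (38, c), (39, u)}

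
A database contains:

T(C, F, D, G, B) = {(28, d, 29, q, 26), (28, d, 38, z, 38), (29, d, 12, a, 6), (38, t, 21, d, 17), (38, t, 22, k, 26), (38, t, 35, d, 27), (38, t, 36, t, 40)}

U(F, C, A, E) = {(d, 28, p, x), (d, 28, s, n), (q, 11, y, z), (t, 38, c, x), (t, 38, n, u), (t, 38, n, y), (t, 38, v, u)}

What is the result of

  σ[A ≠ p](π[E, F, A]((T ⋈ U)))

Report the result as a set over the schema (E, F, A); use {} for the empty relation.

{(n, d, s), (u, t, n), (u, t, v), (x, t, c), (y, t, n)}

Natural join on C, F: {(28, d, 29, q, 26, p, x), (28, d, 29, q, 26, s, n), (28, d, 38, z, 38, p, x), (28, d, 38, z, 38, s, n), (38, t, 21, d, 17, c, x), (38, t, 21, d, 17, n, u), (38, t, 21, d, 17, n, y), (38, t, 21, d, 17, v, u), (38, t, 22, k, 26, c, x), (38, t, 22, k, 26, n, u), (38, t, 22, k, 26, n, y), (38, t, 22, k, 26, v, u), (38, t, 35, d, 27, c, x), (38, t, 35, d, 27, n, u), (38, t, 35, d, 27, n, y), (38, t, 35, d, 27, v, u), (38, t, 36, t, 40, c, x), (38, t, 36, t, 40, n, u), (38, t, 36, t, 40, n, y), (38, t, 36, t, 40, v, u)}
Keep only column(s) E, F, A (14 duplicate(s) eliminated): {(n, d, s), (u, t, n), (u, t, v), (x, d, p), (x, t, c), (y, t, n)}
Apply σ_{A ≠ p}; surviving tuples: {(n, d, s), (u, t, n), (u, t, v), (x, t, c), (y, t, n)}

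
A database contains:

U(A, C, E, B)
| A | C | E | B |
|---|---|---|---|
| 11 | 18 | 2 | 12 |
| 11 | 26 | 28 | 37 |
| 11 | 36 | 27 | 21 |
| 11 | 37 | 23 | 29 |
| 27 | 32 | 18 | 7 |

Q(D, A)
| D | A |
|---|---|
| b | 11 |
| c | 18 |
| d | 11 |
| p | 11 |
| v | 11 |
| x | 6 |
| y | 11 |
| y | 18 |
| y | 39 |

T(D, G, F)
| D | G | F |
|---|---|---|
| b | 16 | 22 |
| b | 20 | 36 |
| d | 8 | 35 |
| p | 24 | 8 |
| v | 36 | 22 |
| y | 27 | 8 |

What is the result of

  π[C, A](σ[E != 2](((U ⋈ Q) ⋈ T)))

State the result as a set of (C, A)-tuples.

{(26, 11), (36, 11), (37, 11)}

U ⋈ Q (natural join on A): {(11, 18, 2, 12, b), (11, 18, 2, 12, d), (11, 18, 2, 12, p), (11, 18, 2, 12, v), (11, 18, 2, 12, y), (11, 26, 28, 37, b), (11, 26, 28, 37, d), (11, 26, 28, 37, p), (11, 26, 28, 37, v), (11, 26, 28, 37, y), (11, 36, 27, 21, b), (11, 36, 27, 21, d), (11, 36, 27, 21, p), (11, 36, 27, 21, v), (11, 36, 27, 21, y), (11, 37, 23, 29, b), (11, 37, 23, 29, d), (11, 37, 23, 29, p), (11, 37, 23, 29, v), (11, 37, 23, 29, y)}
(U ⋈ Q) ⋈ T (natural join on D): {(11, 18, 2, 12, b, 16, 22), (11, 18, 2, 12, b, 20, 36), (11, 18, 2, 12, d, 8, 35), (11, 18, 2, 12, p, 24, 8), (11, 18, 2, 12, v, 36, 22), (11, 18, 2, 12, y, 27, 8), (11, 26, 28, 37, b, 16, 22), (11, 26, 28, 37, b, 20, 36), (11, 26, 28, 37, d, 8, 35), (11, 26, 28, 37, p, 24, 8), (11, 26, 28, 37, v, 36, 22), (11, 26, 28, 37, y, 27, 8), (11, 36, 27, 21, b, 16, 22), (11, 36, 27, 21, b, 20, 36), (11, 36, 27, 21, d, 8, 35), (11, 36, 27, 21, p, 24, 8), (11, 36, 27, 21, v, 36, 22), (11, 36, 27, 21, y, 27, 8), (11, 37, 23, 29, b, 16, 22), (11, 37, 23, 29, b, 20, 36), (11, 37, 23, 29, d, 8, 35), (11, 37, 23, 29, p, 24, 8), (11, 37, 23, 29, v, 36, 22), (11, 37, 23, 29, y, 27, 8)}
Filtering on E != 2 leaves {(11, 26, 28, 37, b, 16, 22), (11, 26, 28, 37, b, 20, 36), (11, 26, 28, 37, d, 8, 35), (11, 26, 28, 37, p, 24, 8), (11, 26, 28, 37, v, 36, 22), (11, 26, 28, 37, y, 27, 8), (11, 36, 27, 21, b, 16, 22), (11, 36, 27, 21, b, 20, 36), (11, 36, 27, 21, d, 8, 35), (11, 36, 27, 21, p, 24, 8), (11, 36, 27, 21, v, 36, 22), (11, 36, 27, 21, y, 27, 8), (11, 37, 23, 29, b, 16, 22), (11, 37, 23, 29, b, 20, 36), (11, 37, 23, 29, d, 8, 35), (11, 37, 23, 29, p, 24, 8), (11, 37, 23, 29, v, 36, 22), (11, 37, 23, 29, y, 27, 8)}.
π[C, A]: project onto (C, A) (15 duplicate(s) eliminated) → {(26, 11), (36, 11), (37, 11)}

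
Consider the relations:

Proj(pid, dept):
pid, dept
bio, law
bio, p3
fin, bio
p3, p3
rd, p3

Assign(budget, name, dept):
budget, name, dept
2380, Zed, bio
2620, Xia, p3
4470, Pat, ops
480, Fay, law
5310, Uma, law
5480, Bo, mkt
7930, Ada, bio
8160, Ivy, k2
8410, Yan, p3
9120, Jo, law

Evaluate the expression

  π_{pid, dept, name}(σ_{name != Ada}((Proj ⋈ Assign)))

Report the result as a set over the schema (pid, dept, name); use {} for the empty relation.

{(bio, law, Fay), (bio, law, Jo), (bio, law, Uma), (bio, p3, Xia), (bio, p3, Yan), (fin, bio, Zed), (p3, p3, Xia), (p3, p3, Yan), (rd, p3, Xia), (rd, p3, Yan)}

Proj ⋈ Assign (natural join on dept): {(bio, law, 480, Fay), (bio, law, 5310, Uma), (bio, law, 9120, Jo), (bio, p3, 2620, Xia), (bio, p3, 8410, Yan), (fin, bio, 2380, Zed), (fin, bio, 7930, Ada), (p3, p3, 2620, Xia), (p3, p3, 8410, Yan), (rd, p3, 2620, Xia), (rd, p3, 8410, Yan)}
Apply σ_{name != Ada}; surviving tuples: {(bio, law, 480, Fay), (bio, law, 5310, Uma), (bio, law, 9120, Jo), (bio, p3, 2620, Xia), (bio, p3, 8410, Yan), (fin, bio, 2380, Zed), (p3, p3, 2620, Xia), (p3, p3, 8410, Yan), (rd, p3, 2620, Xia), (rd, p3, 8410, Yan)}
π[pid, dept, name]: project onto (pid, dept, name) → {(bio, law, Fay), (bio, law, Jo), (bio, law, Uma), (bio, p3, Xia), (bio, p3, Yan), (fin, bio, Zed), (p3, p3, Xia), (p3, p3, Yan), (rd, p3, Xia), (rd, p3, Yan)}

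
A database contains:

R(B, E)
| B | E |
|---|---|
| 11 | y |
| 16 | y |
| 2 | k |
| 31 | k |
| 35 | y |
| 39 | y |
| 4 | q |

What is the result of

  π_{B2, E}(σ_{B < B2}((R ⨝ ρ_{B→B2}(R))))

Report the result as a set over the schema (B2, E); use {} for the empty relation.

ρ[B→B2]: schema becomes (B2, E); tuples unchanged.
Joining R and ρ_{B→B2}(R) on E yields {(11, y, 11), (11, y, 16), (11, y, 35), (11, y, 39), (16, y, 11), (16, y, 16), (16, y, 35), (16, y, 39), (2, k, 2), (2, k, 31), (31, k, 2), (31, k, 31), (35, y, 11), (35, y, 16), (35, y, 35), (35, y, 39), (39, y, 11), (39, y, 16), (39, y, 35), (39, y, 39), (4, q, 4)}.
σ[B < B2]: keep tuples satisfying B < B2 → {(11, y, 16), (11, y, 35), (11, y, 39), (16, y, 35), (16, y, 39), (2, k, 31), (35, y, 39)}
π[B2, E]: project onto (B2, E) (3 duplicate(s) eliminated) → {(16, y), (31, k), (35, y), (39, y)}

{(16, y), (31, k), (35, y), (39, y)}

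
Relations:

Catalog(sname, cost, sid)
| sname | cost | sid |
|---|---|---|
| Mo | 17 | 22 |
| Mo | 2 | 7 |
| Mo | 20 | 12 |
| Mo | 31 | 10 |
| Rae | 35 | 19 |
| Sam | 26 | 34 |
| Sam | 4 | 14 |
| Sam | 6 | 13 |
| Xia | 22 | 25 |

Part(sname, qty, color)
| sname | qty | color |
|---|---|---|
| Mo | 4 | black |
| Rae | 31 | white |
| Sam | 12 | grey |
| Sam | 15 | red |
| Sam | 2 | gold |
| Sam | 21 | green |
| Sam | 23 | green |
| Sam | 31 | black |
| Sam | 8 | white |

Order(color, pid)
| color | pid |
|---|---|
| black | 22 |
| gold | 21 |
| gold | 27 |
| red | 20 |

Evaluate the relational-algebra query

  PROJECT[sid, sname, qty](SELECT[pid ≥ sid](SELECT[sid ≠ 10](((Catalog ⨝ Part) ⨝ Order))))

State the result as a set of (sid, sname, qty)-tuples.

{(12, Mo, 4), (13, Sam, 15), (13, Sam, 2), (13, Sam, 31), (14, Sam, 15), (14, Sam, 2), (14, Sam, 31), (22, Mo, 4), (7, Mo, 4)}

Joining Catalog and Part on sname yields {(Mo, 17, 22, 4, black), (Mo, 2, 7, 4, black), (Mo, 20, 12, 4, black), (Mo, 31, 10, 4, black), (Rae, 35, 19, 31, white), (Sam, 26, 34, 12, grey), (Sam, 26, 34, 15, red), (Sam, 26, 34, 2, gold), (Sam, 26, 34, 21, green), (Sam, 26, 34, 23, green), (Sam, 26, 34, 31, black), (Sam, 26, 34, 8, white), (Sam, 4, 14, 12, grey), (Sam, 4, 14, 15, red), (Sam, 4, 14, 2, gold), (Sam, 4, 14, 21, green), (Sam, 4, 14, 23, green), (Sam, 4, 14, 31, black), (Sam, 4, 14, 8, white), (Sam, 6, 13, 12, grey), (Sam, 6, 13, 15, red), (Sam, 6, 13, 2, gold), (Sam, 6, 13, 21, green), (Sam, 6, 13, 23, green), (Sam, 6, 13, 31, black), (Sam, 6, 13, 8, white)}.
Joining (Catalog ⨝ Part) and Order on color yields {(Mo, 17, 22, 4, black, 22), (Mo, 2, 7, 4, black, 22), (Mo, 20, 12, 4, black, 22), (Mo, 31, 10, 4, black, 22), (Sam, 26, 34, 15, red, 20), (Sam, 26, 34, 2, gold, 21), (Sam, 26, 34, 2, gold, 27), (Sam, 26, 34, 31, black, 22), (Sam, 4, 14, 15, red, 20), (Sam, 4, 14, 2, gold, 21), (Sam, 4, 14, 2, gold, 27), (Sam, 4, 14, 31, black, 22), (Sam, 6, 13, 15, red, 20), (Sam, 6, 13, 2, gold, 21), (Sam, 6, 13, 2, gold, 27), (Sam, 6, 13, 31, black, 22)}.
Filtering on sid ≠ 10 leaves {(Mo, 17, 22, 4, black, 22), (Mo, 2, 7, 4, black, 22), (Mo, 20, 12, 4, black, 22), (Sam, 26, 34, 15, red, 20), (Sam, 26, 34, 2, gold, 21), (Sam, 26, 34, 2, gold, 27), (Sam, 26, 34, 31, black, 22), (Sam, 4, 14, 15, red, 20), (Sam, 4, 14, 2, gold, 21), (Sam, 4, 14, 2, gold, 27), (Sam, 4, 14, 31, black, 22), (Sam, 6, 13, 15, red, 20), (Sam, 6, 13, 2, gold, 21), (Sam, 6, 13, 2, gold, 27), (Sam, 6, 13, 31, black, 22)}.
Filtering on pid ≥ sid leaves {(Mo, 17, 22, 4, black, 22), (Mo, 2, 7, 4, black, 22), (Mo, 20, 12, 4, black, 22), (Sam, 4, 14, 15, red, 20), (Sam, 4, 14, 2, gold, 21), (Sam, 4, 14, 2, gold, 27), (Sam, 4, 14, 31, black, 22), (Sam, 6, 13, 15, red, 20), (Sam, 6, 13, 2, gold, 21), (Sam, 6, 13, 2, gold, 27), (Sam, 6, 13, 31, black, 22)}.
Projecting to sid, sname, qty (2 duplicate(s) eliminated): {(12, Mo, 4), (13, Sam, 15), (13, Sam, 2), (13, Sam, 31), (14, Sam, 15), (14, Sam, 2), (14, Sam, 31), (22, Mo, 4), (7, Mo, 4)}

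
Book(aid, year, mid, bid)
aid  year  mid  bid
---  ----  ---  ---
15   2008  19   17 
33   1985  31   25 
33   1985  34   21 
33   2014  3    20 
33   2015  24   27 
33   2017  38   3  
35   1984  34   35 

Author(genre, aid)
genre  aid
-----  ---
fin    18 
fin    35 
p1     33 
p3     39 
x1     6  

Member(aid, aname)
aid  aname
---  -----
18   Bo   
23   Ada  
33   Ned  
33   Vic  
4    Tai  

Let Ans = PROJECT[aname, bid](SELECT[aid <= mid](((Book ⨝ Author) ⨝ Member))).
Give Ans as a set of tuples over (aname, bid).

{(Ned, 21), (Ned, 3), (Vic, 21), (Vic, 3)}

Joining Book and Author on aid yields {(33, 1985, 31, 25, p1), (33, 1985, 34, 21, p1), (33, 2014, 3, 20, p1), (33, 2015, 24, 27, p1), (33, 2017, 38, 3, p1), (35, 1984, 34, 35, fin)}.
Joining (Book ⨝ Author) and Member on aid yields {(33, 1985, 31, 25, p1, Ned), (33, 1985, 31, 25, p1, Vic), (33, 1985, 34, 21, p1, Ned), (33, 1985, 34, 21, p1, Vic), (33, 2014, 3, 20, p1, Ned), (33, 2014, 3, 20, p1, Vic), (33, 2015, 24, 27, p1, Ned), (33, 2015, 24, 27, p1, Vic), (33, 2017, 38, 3, p1, Ned), (33, 2017, 38, 3, p1, Vic)}.
Selection aid <= mid: {(33, 1985, 34, 21, p1, Ned), (33, 1985, 34, 21, p1, Vic), (33, 2017, 38, 3, p1, Ned), (33, 2017, 38, 3, p1, Vic)}
π_{aname, bid} gives {(Ned, 21), (Ned, 3), (Vic, 21), (Vic, 3)}.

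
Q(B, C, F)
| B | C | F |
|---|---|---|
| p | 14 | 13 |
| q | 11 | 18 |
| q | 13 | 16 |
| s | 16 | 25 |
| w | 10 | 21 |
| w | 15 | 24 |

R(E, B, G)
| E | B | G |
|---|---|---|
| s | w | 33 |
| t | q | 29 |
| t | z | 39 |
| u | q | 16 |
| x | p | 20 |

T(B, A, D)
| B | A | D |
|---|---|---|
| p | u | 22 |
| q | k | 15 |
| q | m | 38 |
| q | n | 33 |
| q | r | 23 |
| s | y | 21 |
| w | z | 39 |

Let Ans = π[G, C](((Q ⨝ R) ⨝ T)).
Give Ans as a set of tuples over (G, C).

{(16, 11), (16, 13), (20, 14), (29, 11), (29, 13), (33, 10), (33, 15)}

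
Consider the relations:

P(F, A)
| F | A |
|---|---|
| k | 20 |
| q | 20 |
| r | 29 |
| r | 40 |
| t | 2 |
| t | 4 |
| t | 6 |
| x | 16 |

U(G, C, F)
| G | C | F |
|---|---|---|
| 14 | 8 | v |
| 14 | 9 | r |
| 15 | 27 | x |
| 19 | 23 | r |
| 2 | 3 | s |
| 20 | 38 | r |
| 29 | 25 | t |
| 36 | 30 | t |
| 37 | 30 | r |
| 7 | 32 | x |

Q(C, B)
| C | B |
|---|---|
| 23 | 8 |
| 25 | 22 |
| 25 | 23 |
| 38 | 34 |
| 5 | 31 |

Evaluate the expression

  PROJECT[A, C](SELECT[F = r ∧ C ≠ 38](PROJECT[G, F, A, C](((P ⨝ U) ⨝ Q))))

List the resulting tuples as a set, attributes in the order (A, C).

Natural join on F: {(r, 29, 14, 9), (r, 29, 19, 23), (r, 29, 20, 38), (r, 29, 37, 30), (r, 40, 14, 9), (r, 40, 19, 23), (r, 40, 20, 38), (r, 40, 37, 30), (t, 2, 29, 25), (t, 2, 36, 30), (t, 4, 29, 25), (t, 4, 36, 30), (t, 6, 29, 25), (t, 6, 36, 30), (x, 16, 15, 27), (x, 16, 7, 32)}
Natural join on C: {(r, 29, 19, 23, 8), (r, 29, 20, 38, 34), (r, 40, 19, 23, 8), (r, 40, 20, 38, 34), (t, 2, 29, 25, 22), (t, 2, 29, 25, 23), (t, 4, 29, 25, 22), (t, 4, 29, 25, 23), (t, 6, 29, 25, 22), (t, 6, 29, 25, 23)}
π_{G, F, A, C} gives {(19, r, 29, 23), (19, r, 40, 23), (20, r, 29, 38), (20, r, 40, 38), (29, t, 2, 25), (29, t, 4, 25), (29, t, 6, 25)} (3 duplicate(s) eliminated).
Apply σ_{F = r ∧ C ≠ 38}; surviving tuples: {(19, r, 29, 23), (19, r, 40, 23)}
π_{A, C} gives {(29, 23), (40, 23)}.

{(29, 23), (40, 23)}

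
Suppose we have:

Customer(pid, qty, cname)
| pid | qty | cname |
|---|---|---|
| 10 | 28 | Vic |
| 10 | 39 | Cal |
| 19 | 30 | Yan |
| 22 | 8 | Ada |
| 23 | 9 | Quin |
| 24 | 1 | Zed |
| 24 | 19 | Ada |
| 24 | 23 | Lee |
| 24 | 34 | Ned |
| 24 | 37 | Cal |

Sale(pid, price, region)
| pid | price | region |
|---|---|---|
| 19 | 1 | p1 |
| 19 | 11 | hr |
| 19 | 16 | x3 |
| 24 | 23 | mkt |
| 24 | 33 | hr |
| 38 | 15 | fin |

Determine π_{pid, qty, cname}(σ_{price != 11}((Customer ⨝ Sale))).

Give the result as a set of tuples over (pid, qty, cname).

{(19, 30, Yan), (24, 1, Zed), (24, 19, Ada), (24, 23, Lee), (24, 34, Ned), (24, 37, Cal)}

Joining Customer and Sale on pid yields {(19, 30, Yan, 1, p1), (19, 30, Yan, 11, hr), (19, 30, Yan, 16, x3), (24, 1, Zed, 23, mkt), (24, 1, Zed, 33, hr), (24, 19, Ada, 23, mkt), (24, 19, Ada, 33, hr), (24, 23, Lee, 23, mkt), (24, 23, Lee, 33, hr), (24, 34, Ned, 23, mkt), (24, 34, Ned, 33, hr), (24, 37, Cal, 23, mkt), (24, 37, Cal, 33, hr)}.
Selection price != 11: {(19, 30, Yan, 1, p1), (19, 30, Yan, 16, x3), (24, 1, Zed, 23, mkt), (24, 1, Zed, 33, hr), (24, 19, Ada, 23, mkt), (24, 19, Ada, 33, hr), (24, 23, Lee, 23, mkt), (24, 23, Lee, 33, hr), (24, 34, Ned, 23, mkt), (24, 34, Ned, 33, hr), (24, 37, Cal, 23, mkt), (24, 37, Cal, 33, hr)}
Projecting to pid, qty, cname (6 duplicate(s) eliminated): {(19, 30, Yan), (24, 1, Zed), (24, 19, Ada), (24, 23, Lee), (24, 34, Ned), (24, 37, Cal)}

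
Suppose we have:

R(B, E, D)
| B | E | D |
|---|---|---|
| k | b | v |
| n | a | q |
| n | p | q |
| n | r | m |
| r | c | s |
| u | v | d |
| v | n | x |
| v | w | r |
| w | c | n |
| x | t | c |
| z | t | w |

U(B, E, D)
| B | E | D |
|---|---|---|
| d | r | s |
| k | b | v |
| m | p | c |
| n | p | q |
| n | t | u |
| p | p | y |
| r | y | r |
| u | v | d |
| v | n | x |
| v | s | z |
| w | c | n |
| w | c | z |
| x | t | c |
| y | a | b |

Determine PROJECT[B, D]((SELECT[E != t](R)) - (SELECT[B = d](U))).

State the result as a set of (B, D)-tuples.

Apply σ_{E != t}; surviving tuples: {(k, b, v), (n, a, q), (n, p, q), (n, r, m), (r, c, s), (u, v, d), (v, n, x), (v, w, r), (w, c, n)}
Apply σ_{B = d}; surviving tuples: {(d, r, s)}
Taking the difference: {(k, b, v), (n, a, q), (n, p, q), (n, r, m), (r, c, s), (u, v, d), (v, n, x), (v, w, r), (w, c, n)}
π[B, D]: project onto (B, D) (1 duplicate(s) eliminated) → {(k, v), (n, m), (n, q), (r, s), (u, d), (v, r), (v, x), (w, n)}

{(k, v), (n, m), (n, q), (r, s), (u, d), (v, r), (v, x), (w, n)}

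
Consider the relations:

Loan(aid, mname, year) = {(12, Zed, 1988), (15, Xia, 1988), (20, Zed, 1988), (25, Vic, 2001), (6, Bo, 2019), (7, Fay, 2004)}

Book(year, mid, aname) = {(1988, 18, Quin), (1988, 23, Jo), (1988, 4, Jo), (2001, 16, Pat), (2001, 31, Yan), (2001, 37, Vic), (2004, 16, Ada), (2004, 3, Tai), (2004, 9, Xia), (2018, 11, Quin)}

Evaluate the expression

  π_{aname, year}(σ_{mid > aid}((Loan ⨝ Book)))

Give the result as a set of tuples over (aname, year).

{(Ada, 2004), (Jo, 1988), (Quin, 1988), (Vic, 2001), (Xia, 2004), (Yan, 2001)}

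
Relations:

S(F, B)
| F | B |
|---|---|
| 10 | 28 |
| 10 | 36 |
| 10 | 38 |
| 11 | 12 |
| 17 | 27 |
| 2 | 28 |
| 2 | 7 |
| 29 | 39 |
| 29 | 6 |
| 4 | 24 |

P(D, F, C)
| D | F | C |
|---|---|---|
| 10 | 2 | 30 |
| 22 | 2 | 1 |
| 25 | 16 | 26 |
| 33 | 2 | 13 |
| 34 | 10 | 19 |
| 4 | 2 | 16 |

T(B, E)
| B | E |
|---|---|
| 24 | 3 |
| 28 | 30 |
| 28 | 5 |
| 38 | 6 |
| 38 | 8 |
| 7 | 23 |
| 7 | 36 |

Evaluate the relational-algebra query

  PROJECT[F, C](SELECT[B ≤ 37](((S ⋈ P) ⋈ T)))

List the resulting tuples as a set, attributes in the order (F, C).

Joining S and P on F yields {(10, 28, 34, 19), (10, 36, 34, 19), (10, 38, 34, 19), (2, 28, 10, 30), (2, 28, 22, 1), (2, 28, 33, 13), (2, 28, 4, 16), (2, 7, 10, 30), (2, 7, 22, 1), (2, 7, 33, 13), (2, 7, 4, 16)}.
Joining (S ⋈ P) and T on B yields {(10, 28, 34, 19, 30), (10, 28, 34, 19, 5), (10, 38, 34, 19, 6), (10, 38, 34, 19, 8), (2, 28, 10, 30, 30), (2, 28, 10, 30, 5), (2, 28, 22, 1, 30), (2, 28, 22, 1, 5), (2, 28, 33, 13, 30), (2, 28, 33, 13, 5), (2, 28, 4, 16, 30), (2, 28, 4, 16, 5), (2, 7, 10, 30, 23), (2, 7, 10, 30, 36), (2, 7, 22, 1, 23), (2, 7, 22, 1, 36), (2, 7, 33, 13, 23), (2, 7, 33, 13, 36), (2, 7, 4, 16, 23), (2, 7, 4, 16, 36)}.
Selection B ≤ 37: {(10, 28, 34, 19, 30), (10, 28, 34, 19, 5), (2, 28, 10, 30, 30), (2, 28, 10, 30, 5), (2, 28, 22, 1, 30), (2, 28, 22, 1, 5), (2, 28, 33, 13, 30), (2, 28, 33, 13, 5), (2, 28, 4, 16, 30), (2, 28, 4, 16, 5), (2, 7, 10, 30, 23), (2, 7, 10, 30, 36), (2, 7, 22, 1, 23), (2, 7, 22, 1, 36), (2, 7, 33, 13, 23), (2, 7, 33, 13, 36), (2, 7, 4, 16, 23), (2, 7, 4, 16, 36)}
π_{F, C} gives {(10, 19), (2, 1), (2, 13), (2, 16), (2, 30)} (13 duplicate(s) eliminated).

{(10, 19), (2, 1), (2, 13), (2, 16), (2, 30)}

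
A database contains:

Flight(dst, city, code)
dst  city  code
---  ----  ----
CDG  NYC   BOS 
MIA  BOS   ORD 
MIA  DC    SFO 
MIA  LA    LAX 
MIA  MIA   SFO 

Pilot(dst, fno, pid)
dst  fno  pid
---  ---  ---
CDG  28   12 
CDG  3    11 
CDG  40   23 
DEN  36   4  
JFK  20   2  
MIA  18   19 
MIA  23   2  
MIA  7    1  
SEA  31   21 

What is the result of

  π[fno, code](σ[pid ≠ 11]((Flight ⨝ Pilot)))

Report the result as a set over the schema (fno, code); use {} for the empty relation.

Flight ⋈ Pilot (natural join on dst): {(CDG, NYC, BOS, 28, 12), (CDG, NYC, BOS, 3, 11), (CDG, NYC, BOS, 40, 23), (MIA, BOS, ORD, 18, 19), (MIA, BOS, ORD, 23, 2), (MIA, BOS, ORD, 7, 1), (MIA, DC, SFO, 18, 19), (MIA, DC, SFO, 23, 2), (MIA, DC, SFO, 7, 1), (MIA, LA, LAX, 18, 19), (MIA, LA, LAX, 23, 2), (MIA, LA, LAX, 7, 1), (MIA, MIA, SFO, 18, 19), (MIA, MIA, SFO, 23, 2), (MIA, MIA, SFO, 7, 1)}
Apply σ_{pid ≠ 11}; surviving tuples: {(CDG, NYC, BOS, 28, 12), (CDG, NYC, BOS, 40, 23), (MIA, BOS, ORD, 18, 19), (MIA, BOS, ORD, 23, 2), (MIA, BOS, ORD, 7, 1), (MIA, DC, SFO, 18, 19), (MIA, DC, SFO, 23, 2), (MIA, DC, SFO, 7, 1), (MIA, LA, LAX, 18, 19), (MIA, LA, LAX, 23, 2), (MIA, LA, LAX, 7, 1), (MIA, MIA, SFO, 18, 19), (MIA, MIA, SFO, 23, 2), (MIA, MIA, SFO, 7, 1)}
π[fno, code]: project onto (fno, code) (3 duplicate(s) eliminated) → {(18, LAX), (18, ORD), (18, SFO), (23, LAX), (23, ORD), (23, SFO), (28, BOS), (40, BOS), (7, LAX), (7, ORD), (7, SFO)}

{(18, LAX), (18, ORD), (18, SFO), (23, LAX), (23, ORD), (23, SFO), (28, BOS), (40, BOS), (7, LAX), (7, ORD), (7, SFO)}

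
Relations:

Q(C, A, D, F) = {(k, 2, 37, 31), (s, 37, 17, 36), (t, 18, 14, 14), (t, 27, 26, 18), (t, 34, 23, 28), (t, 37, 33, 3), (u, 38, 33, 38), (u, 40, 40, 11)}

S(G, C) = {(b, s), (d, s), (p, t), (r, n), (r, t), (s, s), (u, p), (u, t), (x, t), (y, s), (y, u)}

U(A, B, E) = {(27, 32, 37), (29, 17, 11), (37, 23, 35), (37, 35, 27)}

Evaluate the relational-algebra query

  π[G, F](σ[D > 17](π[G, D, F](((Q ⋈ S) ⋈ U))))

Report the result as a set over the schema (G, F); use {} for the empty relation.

Joining Q and S on C yields {(s, 37, 17, 36, b), (s, 37, 17, 36, d), (s, 37, 17, 36, s), (s, 37, 17, 36, y), (t, 18, 14, 14, p), (t, 18, 14, 14, r), (t, 18, 14, 14, u), (t, 18, 14, 14, x), (t, 27, 26, 18, p), (t, 27, 26, 18, r), (t, 27, 26, 18, u), (t, 27, 26, 18, x), (t, 34, 23, 28, p), (t, 34, 23, 28, r), (t, 34, 23, 28, u), (t, 34, 23, 28, x), (t, 37, 33, 3, p), (t, 37, 33, 3, r), (t, 37, 33, 3, u), (t, 37, 33, 3, x), (u, 38, 33, 38, y), (u, 40, 40, 11, y)}.
Joining (Q ⋈ S) and U on A yields {(s, 37, 17, 36, b, 23, 35), (s, 37, 17, 36, b, 35, 27), (s, 37, 17, 36, d, 23, 35), (s, 37, 17, 36, d, 35, 27), (s, 37, 17, 36, s, 23, 35), (s, 37, 17, 36, s, 35, 27), (s, 37, 17, 36, y, 23, 35), (s, 37, 17, 36, y, 35, 27), (t, 27, 26, 18, p, 32, 37), (t, 27, 26, 18, r, 32, 37), (t, 27, 26, 18, u, 32, 37), (t, 27, 26, 18, x, 32, 37), (t, 37, 33, 3, p, 23, 35), (t, 37, 33, 3, p, 35, 27), (t, 37, 33, 3, r, 23, 35), (t, 37, 33, 3, r, 35, 27), (t, 37, 33, 3, u, 23, 35), (t, 37, 33, 3, u, 35, 27), (t, 37, 33, 3, x, 23, 35), (t, 37, 33, 3, x, 35, 27)}.
Keep only column(s) G, D, F (8 duplicate(s) eliminated): {(b, 17, 36), (d, 17, 36), (p, 26, 18), (p, 33, 3), (r, 26, 18), (r, 33, 3), (s, 17, 36), (u, 26, 18), (u, 33, 3), (x, 26, 18), (x, 33, 3), (y, 17, 36)}
Filtering on D > 17 leaves {(p, 26, 18), (p, 33, 3), (r, 26, 18), (r, 33, 3), (u, 26, 18), (u, 33, 3), (x, 26, 18), (x, 33, 3)}.
Keep only column(s) G, F: {(p, 18), (p, 3), (r, 18), (r, 3), (u, 18), (u, 3), (x, 18), (x, 3)}

{(p, 18), (p, 3), (r, 18), (r, 3), (u, 18), (u, 3), (x, 18), (x, 3)}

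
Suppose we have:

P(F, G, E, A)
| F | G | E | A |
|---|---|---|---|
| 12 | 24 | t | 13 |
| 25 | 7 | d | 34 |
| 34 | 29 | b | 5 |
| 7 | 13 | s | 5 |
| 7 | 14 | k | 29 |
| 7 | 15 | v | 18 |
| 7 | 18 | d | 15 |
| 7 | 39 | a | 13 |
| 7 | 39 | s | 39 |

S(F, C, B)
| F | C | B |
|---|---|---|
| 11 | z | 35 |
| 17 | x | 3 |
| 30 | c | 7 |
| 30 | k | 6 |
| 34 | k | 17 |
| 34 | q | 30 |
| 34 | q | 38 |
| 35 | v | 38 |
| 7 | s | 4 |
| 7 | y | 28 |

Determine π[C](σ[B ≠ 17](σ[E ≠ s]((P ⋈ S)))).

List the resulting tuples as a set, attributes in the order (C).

Natural join on F: {(34, 29, b, 5, k, 17), (34, 29, b, 5, q, 30), (34, 29, b, 5, q, 38), (7, 13, s, 5, s, 4), (7, 13, s, 5, y, 28), (7, 14, k, 29, s, 4), (7, 14, k, 29, y, 28), (7, 15, v, 18, s, 4), (7, 15, v, 18, y, 28), (7, 18, d, 15, s, 4), (7, 18, d, 15, y, 28), (7, 39, a, 13, s, 4), (7, 39, a, 13, y, 28), (7, 39, s, 39, s, 4), (7, 39, s, 39, y, 28)}
Selection E ≠ s: {(34, 29, b, 5, k, 17), (34, 29, b, 5, q, 30), (34, 29, b, 5, q, 38), (7, 14, k, 29, s, 4), (7, 14, k, 29, y, 28), (7, 15, v, 18, s, 4), (7, 15, v, 18, y, 28), (7, 18, d, 15, s, 4), (7, 18, d, 15, y, 28), (7, 39, a, 13, s, 4), (7, 39, a, 13, y, 28)}
Selection B ≠ 17: {(34, 29, b, 5, q, 30), (34, 29, b, 5, q, 38), (7, 14, k, 29, s, 4), (7, 14, k, 29, y, 28), (7, 15, v, 18, s, 4), (7, 15, v, 18, y, 28), (7, 18, d, 15, s, 4), (7, 18, d, 15, y, 28), (7, 39, a, 13, s, 4), (7, 39, a, 13, y, 28)}
Keep only column(s) C (7 duplicate(s) eliminated): {q, s, y}

{q, s, y}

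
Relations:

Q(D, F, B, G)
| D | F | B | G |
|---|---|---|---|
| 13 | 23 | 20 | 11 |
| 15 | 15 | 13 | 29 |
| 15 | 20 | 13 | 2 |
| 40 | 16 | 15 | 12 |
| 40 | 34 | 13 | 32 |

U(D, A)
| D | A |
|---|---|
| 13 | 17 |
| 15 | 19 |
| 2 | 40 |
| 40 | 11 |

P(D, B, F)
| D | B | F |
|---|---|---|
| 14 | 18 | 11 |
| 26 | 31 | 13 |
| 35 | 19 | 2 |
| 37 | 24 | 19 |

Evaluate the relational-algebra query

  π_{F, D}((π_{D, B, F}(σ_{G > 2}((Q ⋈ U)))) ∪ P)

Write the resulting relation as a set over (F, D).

{(11, 14), (13, 26), (15, 15), (16, 40), (19, 37), (2, 35), (23, 13), (34, 40)}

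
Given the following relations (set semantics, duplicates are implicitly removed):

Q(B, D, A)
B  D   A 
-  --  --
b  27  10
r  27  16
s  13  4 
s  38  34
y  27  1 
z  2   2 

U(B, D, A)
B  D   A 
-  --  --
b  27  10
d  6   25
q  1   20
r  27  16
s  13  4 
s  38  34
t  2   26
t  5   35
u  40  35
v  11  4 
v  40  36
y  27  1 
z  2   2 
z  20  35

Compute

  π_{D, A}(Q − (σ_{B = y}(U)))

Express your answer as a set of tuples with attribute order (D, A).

{(13, 4), (2, 2), (27, 10), (27, 16), (38, 34)}

Apply σ_{B = y}; surviving tuples: {(y, 27, 1)}
Taking the difference: {(b, 27, 10), (r, 27, 16), (s, 13, 4), (s, 38, 34), (z, 2, 2)}
Keep only column(s) D, A: {(13, 4), (2, 2), (27, 10), (27, 16), (38, 34)}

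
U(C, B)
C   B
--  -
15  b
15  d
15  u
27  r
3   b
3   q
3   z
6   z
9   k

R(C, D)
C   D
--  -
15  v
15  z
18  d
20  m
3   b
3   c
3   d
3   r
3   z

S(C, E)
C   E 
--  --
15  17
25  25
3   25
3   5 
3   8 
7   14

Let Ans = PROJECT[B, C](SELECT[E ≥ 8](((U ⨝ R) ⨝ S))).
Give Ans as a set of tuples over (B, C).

{(b, 15), (b, 3), (d, 15), (q, 3), (u, 15), (z, 3)}

U ⋈ R (natural join on C): {(15, b, v), (15, b, z), (15, d, v), (15, d, z), (15, u, v), (15, u, z), (3, b, b), (3, b, c), (3, b, d), (3, b, r), (3, b, z), (3, q, b), (3, q, c), (3, q, d), (3, q, r), (3, q, z), (3, z, b), (3, z, c), (3, z, d), (3, z, r), (3, z, z)}
(U ⨝ R) ⋈ S (natural join on C): {(15, b, v, 17), (15, b, z, 17), (15, d, v, 17), (15, d, z, 17), (15, u, v, 17), (15, u, z, 17), (3, b, b, 25), (3, b, b, 5), (3, b, b, 8), (3, b, c, 25), (3, b, c, 5), (3, b, c, 8), (3, b, d, 25), (3, b, d, 5), (3, b, d, 8), (3, b, r, 25), (3, b, r, 5), (3, b, r, 8), (3, b, z, 25), (3, b, z, 5), (3, b, z, 8), (3, q, b, 25), (3, q, b, 5), (3, q, b, 8), (3, q, c, 25), (3, q, c, 5), (3, q, c, 8), (3, q, d, 25), (3, q, d, 5), (3, q, d, 8), (3, q, r, 25), (3, q, r, 5), (3, q, r, 8), (3, q, z, 25), (3, q, z, 5), (3, q, z, 8), (3, z, b, 25), (3, z, b, 5), (3, z, b, 8), (3, z, c, 25), (3, z, c, 5), (3, z, c, 8), (3, z, d, 25), (3, z, d, 5), (3, z, d, 8), (3, z, r, 25), (3, z, r, 5), (3, z, r, 8), (3, z, z, 25), (3, z, z, 5), (3, z, z, 8)}
σ[E ≥ 8]: keep tuples satisfying E ≥ 8 → {(15, b, v, 17), (15, b, z, 17), (15, d, v, 17), (15, d, z, 17), (15, u, v, 17), (15, u, z, 17), (3, b, b, 25), (3, b, b, 8), (3, b, c, 25), (3, b, c, 8), (3, b, d, 25), (3, b, d, 8), (3, b, r, 25), (3, b, r, 8), (3, b, z, 25), (3, b, z, 8), (3, q, b, 25), (3, q, b, 8), (3, q, c, 25), (3, q, c, 8), (3, q, d, 25), (3, q, d, 8), (3, q, r, 25), (3, q, r, 8), (3, q, z, 25), (3, q, z, 8), (3, z, b, 25), (3, z, b, 8), (3, z, c, 25), (3, z, c, 8), (3, z, d, 25), (3, z, d, 8), (3, z, r, 25), (3, z, r, 8), (3, z, z, 25), (3, z, z, 8)}
Keep only column(s) B, C (30 duplicate(s) eliminated): {(b, 15), (b, 3), (d, 15), (q, 3), (u, 15), (z, 3)}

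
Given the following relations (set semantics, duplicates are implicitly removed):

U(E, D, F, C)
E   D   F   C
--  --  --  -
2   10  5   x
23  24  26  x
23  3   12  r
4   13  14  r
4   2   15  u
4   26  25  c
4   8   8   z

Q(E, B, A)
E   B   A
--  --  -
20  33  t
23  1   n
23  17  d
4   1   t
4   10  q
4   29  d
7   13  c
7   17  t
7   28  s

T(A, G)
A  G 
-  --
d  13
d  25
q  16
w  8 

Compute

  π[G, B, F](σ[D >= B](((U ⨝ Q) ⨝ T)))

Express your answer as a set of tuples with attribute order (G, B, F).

{(13, 17, 26), (16, 10, 14), (16, 10, 25), (25, 17, 26)}

Joining U and Q on E yields {(23, 24, 26, x, 1, n), (23, 24, 26, x, 17, d), (23, 3, 12, r, 1, n), (23, 3, 12, r, 17, d), (4, 13, 14, r, 1, t), (4, 13, 14, r, 10, q), (4, 13, 14, r, 29, d), (4, 2, 15, u, 1, t), (4, 2, 15, u, 10, q), (4, 2, 15, u, 29, d), (4, 26, 25, c, 1, t), (4, 26, 25, c, 10, q), (4, 26, 25, c, 29, d), (4, 8, 8, z, 1, t), (4, 8, 8, z, 10, q), (4, 8, 8, z, 29, d)}.
Joining (U ⨝ Q) and T on A yields {(23, 24, 26, x, 17, d, 13), (23, 24, 26, x, 17, d, 25), (23, 3, 12, r, 17, d, 13), (23, 3, 12, r, 17, d, 25), (4, 13, 14, r, 10, q, 16), (4, 13, 14, r, 29, d, 13), (4, 13, 14, r, 29, d, 25), (4, 2, 15, u, 10, q, 16), (4, 2, 15, u, 29, d, 13), (4, 2, 15, u, 29, d, 25), (4, 26, 25, c, 10, q, 16), (4, 26, 25, c, 29, d, 13), (4, 26, 25, c, 29, d, 25), (4, 8, 8, z, 10, q, 16), (4, 8, 8, z, 29, d, 13), (4, 8, 8, z, 29, d, 25)}.
Filtering on D >= B leaves {(23, 24, 26, x, 17, d, 13), (23, 24, 26, x, 17, d, 25), (4, 13, 14, r, 10, q, 16), (4, 26, 25, c, 10, q, 16)}.
Keep only column(s) G, B, F: {(13, 17, 26), (16, 10, 14), (16, 10, 25), (25, 17, 26)}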